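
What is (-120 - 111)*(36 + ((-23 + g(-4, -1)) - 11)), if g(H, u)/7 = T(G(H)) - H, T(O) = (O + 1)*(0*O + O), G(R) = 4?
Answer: -39270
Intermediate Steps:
T(O) = O*(1 + O) (T(O) = (1 + O)*(0 + O) = (1 + O)*O = O*(1 + O))
g(H, u) = 140 - 7*H (g(H, u) = 7*(4*(1 + 4) - H) = 7*(4*5 - H) = 7*(20 - H) = 140 - 7*H)
(-120 - 111)*(36 + ((-23 + g(-4, -1)) - 11)) = (-120 - 111)*(36 + ((-23 + (140 - 7*(-4))) - 11)) = -231*(36 + ((-23 + (140 + 28)) - 11)) = -231*(36 + ((-23 + 168) - 11)) = -231*(36 + (145 - 11)) = -231*(36 + 134) = -231*170 = -39270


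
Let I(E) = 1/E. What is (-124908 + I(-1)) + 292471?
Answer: 167562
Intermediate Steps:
(-124908 + I(-1)) + 292471 = (-124908 + 1/(-1)) + 292471 = (-124908 - 1) + 292471 = -124909 + 292471 = 167562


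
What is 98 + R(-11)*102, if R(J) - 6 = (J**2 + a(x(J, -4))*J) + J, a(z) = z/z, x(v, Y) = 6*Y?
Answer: 10808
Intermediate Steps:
a(z) = 1
R(J) = 6 + J**2 + 2*J (R(J) = 6 + ((J**2 + 1*J) + J) = 6 + ((J**2 + J) + J) = 6 + ((J + J**2) + J) = 6 + (J**2 + 2*J) = 6 + J**2 + 2*J)
98 + R(-11)*102 = 98 + (6 + (-11)**2 + 2*(-11))*102 = 98 + (6 + 121 - 22)*102 = 98 + 105*102 = 98 + 10710 = 10808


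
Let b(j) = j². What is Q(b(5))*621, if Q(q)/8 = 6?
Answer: 29808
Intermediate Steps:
Q(q) = 48 (Q(q) = 8*6 = 48)
Q(b(5))*621 = 48*621 = 29808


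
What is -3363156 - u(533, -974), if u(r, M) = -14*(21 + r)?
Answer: -3355400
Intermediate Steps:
u(r, M) = -294 - 14*r
-3363156 - u(533, -974) = -3363156 - (-294 - 14*533) = -3363156 - (-294 - 7462) = -3363156 - 1*(-7756) = -3363156 + 7756 = -3355400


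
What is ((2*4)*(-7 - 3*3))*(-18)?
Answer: 2304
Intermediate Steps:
((2*4)*(-7 - 3*3))*(-18) = (8*(-7 - 1*9))*(-18) = (8*(-7 - 9))*(-18) = (8*(-16))*(-18) = -128*(-18) = 2304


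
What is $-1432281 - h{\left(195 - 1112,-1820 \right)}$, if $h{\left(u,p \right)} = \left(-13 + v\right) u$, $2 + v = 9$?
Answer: $-1437783$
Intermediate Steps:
$v = 7$ ($v = -2 + 9 = 7$)
$h{\left(u,p \right)} = - 6 u$ ($h{\left(u,p \right)} = \left(-13 + 7\right) u = - 6 u$)
$-1432281 - h{\left(195 - 1112,-1820 \right)} = -1432281 - - 6 \left(195 - 1112\right) = -1432281 - \left(-6\right) \left(-917\right) = -1432281 - 5502 = -1437783$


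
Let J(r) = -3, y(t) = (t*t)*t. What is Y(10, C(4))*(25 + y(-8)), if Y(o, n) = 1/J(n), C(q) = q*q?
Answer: 487/3 ≈ 162.33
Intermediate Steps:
y(t) = t³ (y(t) = t²*t = t³)
C(q) = q²
Y(o, n) = -⅓ (Y(o, n) = 1/(-3) = -⅓)
Y(10, C(4))*(25 + y(-8)) = -(25 + (-8)³)/3 = -(25 - 512)/3 = -⅓*(-487) = 487/3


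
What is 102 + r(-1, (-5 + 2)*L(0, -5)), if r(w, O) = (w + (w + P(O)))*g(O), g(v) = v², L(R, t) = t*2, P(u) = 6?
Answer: 3702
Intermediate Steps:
L(R, t) = 2*t
r(w, O) = O²*(6 + 2*w) (r(w, O) = (w + (w + 6))*O² = (w + (6 + w))*O² = (6 + 2*w)*O² = O²*(6 + 2*w))
102 + r(-1, (-5 + 2)*L(0, -5)) = 102 + 2*((-5 + 2)*(2*(-5)))²*(3 - 1) = 102 + 2*(-3*(-10))²*2 = 102 + 2*30²*2 = 102 + 2*900*2 = 102 + 3600 = 3702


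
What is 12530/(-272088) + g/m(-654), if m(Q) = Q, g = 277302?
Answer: -6288228433/14828796 ≈ -424.06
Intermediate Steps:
12530/(-272088) + g/m(-654) = 12530/(-272088) + 277302/(-654) = 12530*(-1/272088) + 277302*(-1/654) = -6265/136044 - 46217/109 = -6288228433/14828796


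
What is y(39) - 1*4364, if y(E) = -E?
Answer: -4403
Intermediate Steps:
y(39) - 1*4364 = -1*39 - 1*4364 = -39 - 4364 = -4403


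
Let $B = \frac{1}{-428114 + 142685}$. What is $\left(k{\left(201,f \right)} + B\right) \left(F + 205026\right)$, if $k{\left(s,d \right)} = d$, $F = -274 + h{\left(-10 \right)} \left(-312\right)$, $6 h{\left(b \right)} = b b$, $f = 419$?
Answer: $\frac{23865371552000}{285429} \approx 8.3612 \cdot 10^{7}$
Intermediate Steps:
$h{\left(b \right)} = \frac{b^{2}}{6}$ ($h{\left(b \right)} = \frac{b b}{6} = \frac{b^{2}}{6}$)
$F = -5474$ ($F = -274 + \frac{\left(-10\right)^{2}}{6} \left(-312\right) = -274 + \frac{1}{6} \cdot 100 \left(-312\right) = -274 + \frac{50}{3} \left(-312\right) = -274 - 5200 = -5474$)
$B = - \frac{1}{285429}$ ($B = \frac{1}{-285429} = - \frac{1}{285429} \approx -3.5035 \cdot 10^{-6}$)
$\left(k{\left(201,f \right)} + B\right) \left(F + 205026\right) = \left(419 - \frac{1}{285429}\right) \left(-5474 + 205026\right) = \frac{119594750}{285429} \cdot 199552 = \frac{23865371552000}{285429}$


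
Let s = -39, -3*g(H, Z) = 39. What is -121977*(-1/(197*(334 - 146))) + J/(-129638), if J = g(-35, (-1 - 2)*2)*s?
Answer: 7897038537/2400636484 ≈ 3.2896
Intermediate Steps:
g(H, Z) = -13 (g(H, Z) = -⅓*39 = -13)
J = 507 (J = -13*(-39) = 507)
-121977*(-1/(197*(334 - 146))) + J/(-129638) = -121977*(-1/(197*(334 - 146))) + 507/(-129638) = -121977/(188*(-197)) + 507*(-1/129638) = -121977/(-37036) - 507/129638 = -121977*(-1/37036) - 507/129638 = 121977/37036 - 507/129638 = 7897038537/2400636484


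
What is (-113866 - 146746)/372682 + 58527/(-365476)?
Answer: -58529695363/68103163316 ≈ -0.85943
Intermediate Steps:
(-113866 - 146746)/372682 + 58527/(-365476) = -260612*1/372682 + 58527*(-1/365476) = -130306/186341 - 58527/365476 = -58529695363/68103163316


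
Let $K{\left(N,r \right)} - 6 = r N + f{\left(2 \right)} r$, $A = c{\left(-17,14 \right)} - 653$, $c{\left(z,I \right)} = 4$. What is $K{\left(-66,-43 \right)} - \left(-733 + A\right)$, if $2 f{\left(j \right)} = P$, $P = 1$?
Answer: $\frac{8409}{2} \approx 4204.5$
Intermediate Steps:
$A = -649$ ($A = 4 - 653 = -649$)
$f{\left(j \right)} = \frac{1}{2}$ ($f{\left(j \right)} = \frac{1}{2} \cdot 1 = \frac{1}{2}$)
$K{\left(N,r \right)} = 6 + \frac{r}{2} + N r$ ($K{\left(N,r \right)} = 6 + \left(r N + \frac{r}{2}\right) = 6 + \left(N r + \frac{r}{2}\right) = 6 + \left(\frac{r}{2} + N r\right) = 6 + \frac{r}{2} + N r$)
$K{\left(-66,-43 \right)} - \left(-733 + A\right) = \left(6 + \frac{1}{2} \left(-43\right) - -2838\right) - \left(-733 - 649\right) = \left(6 - \frac{43}{2} + 2838\right) - -1382 = \frac{5645}{2} + 1382 = \frac{8409}{2}$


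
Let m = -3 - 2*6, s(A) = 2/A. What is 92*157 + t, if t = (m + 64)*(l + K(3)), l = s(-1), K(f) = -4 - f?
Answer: 14003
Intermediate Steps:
m = -15 (m = -3 - 12 = -15)
l = -2 (l = 2/(-1) = 2*(-1) = -2)
t = -441 (t = (-15 + 64)*(-2 + (-4 - 1*3)) = 49*(-2 + (-4 - 3)) = 49*(-2 - 7) = 49*(-9) = -441)
92*157 + t = 92*157 - 441 = 14444 - 441 = 14003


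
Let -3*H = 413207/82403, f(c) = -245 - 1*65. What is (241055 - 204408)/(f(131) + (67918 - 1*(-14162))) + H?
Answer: -1902189859/1554944610 ≈ -1.2233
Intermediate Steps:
f(c) = -310 (f(c) = -245 - 65 = -310)
H = -413207/247209 (H = -413207/(3*82403) = -⅓*413207/82403 = -413207/247209 ≈ -1.6715)
(241055 - 204408)/(f(131) + (67918 - 1*(-14162))) + H = (241055 - 204408)/(-310 + (67918 - 1*(-14162))) - 413207/247209 = 36647/(-310 + (67918 + 14162)) - 413207/247209 = 36647/(-310 + 82080) - 413207/247209 = 36647/81770 - 413207/247209 = 36647*(1/81770) - 413207/247209 = 2819/6290 - 413207/247209 = -1902189859/1554944610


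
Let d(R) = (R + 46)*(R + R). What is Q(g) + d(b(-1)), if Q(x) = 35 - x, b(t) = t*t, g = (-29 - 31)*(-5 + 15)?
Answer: 729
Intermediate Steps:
g = -600 (g = -60*10 = -600)
b(t) = t**2
d(R) = 2*R*(46 + R) (d(R) = (46 + R)*(2*R) = 2*R*(46 + R))
Q(g) + d(b(-1)) = (35 - 1*(-600)) + 2*(-1)**2*(46 + (-1)**2) = (35 + 600) + 2*1*(46 + 1) = 635 + 2*1*47 = 635 + 94 = 729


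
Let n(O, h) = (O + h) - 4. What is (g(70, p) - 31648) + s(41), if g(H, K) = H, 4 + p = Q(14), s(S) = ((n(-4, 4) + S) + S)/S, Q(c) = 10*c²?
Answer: -1294620/41 ≈ -31576.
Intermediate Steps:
n(O, h) = -4 + O + h
s(S) = (-4 + 2*S)/S (s(S) = (((-4 - 4 + 4) + S) + S)/S = ((-4 + S) + S)/S = (-4 + 2*S)/S)
p = 1956 (p = -4 + 10*14² = -4 + 10*196 = -4 + 1960 = 1956)
(g(70, p) - 31648) + s(41) = (70 - 31648) + (2 - 4/41) = -31578 + (2 - 4*1/41) = -31578 + (2 - 4/41) = -31578 + 78/41 = -1294620/41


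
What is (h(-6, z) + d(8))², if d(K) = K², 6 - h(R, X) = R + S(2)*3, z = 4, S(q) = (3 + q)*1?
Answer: 3721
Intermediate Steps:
S(q) = 3 + q
h(R, X) = -9 - R (h(R, X) = 6 - (R + (3 + 2)*3) = 6 - (R + 5*3) = 6 - (R + 15) = 6 - (15 + R) = 6 + (-15 - R) = -9 - R)
(h(-6, z) + d(8))² = ((-9 - 1*(-6)) + 8²)² = ((-9 + 6) + 64)² = (-3 + 64)² = 61² = 3721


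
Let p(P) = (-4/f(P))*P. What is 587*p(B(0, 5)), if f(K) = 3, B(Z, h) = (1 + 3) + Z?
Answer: -9392/3 ≈ -3130.7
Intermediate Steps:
B(Z, h) = 4 + Z
p(P) = -4*P/3 (p(P) = (-4/3)*P = (-4*⅓)*P = -4*P/3)
587*p(B(0, 5)) = 587*(-4*(4 + 0)/3) = 587*(-4/3*4) = 587*(-16/3) = -9392/3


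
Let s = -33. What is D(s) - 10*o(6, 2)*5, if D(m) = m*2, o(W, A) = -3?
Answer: 84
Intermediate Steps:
D(m) = 2*m
D(s) - 10*o(6, 2)*5 = 2*(-33) - 10*(-3)*5 = -66 - (-30)*5 = -66 - 1*(-150) = -66 + 150 = 84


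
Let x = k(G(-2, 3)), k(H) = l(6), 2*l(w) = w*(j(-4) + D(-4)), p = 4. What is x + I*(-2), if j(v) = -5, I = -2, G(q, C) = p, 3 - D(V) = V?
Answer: 10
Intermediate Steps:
D(V) = 3 - V
G(q, C) = 4
l(w) = w (l(w) = (w*(-5 + (3 - 1*(-4))))/2 = (w*(-5 + (3 + 4)))/2 = (w*(-5 + 7))/2 = (w*2)/2 = (2*w)/2 = w)
k(H) = 6
x = 6
x + I*(-2) = 6 - 2*(-2) = 6 + 4 = 10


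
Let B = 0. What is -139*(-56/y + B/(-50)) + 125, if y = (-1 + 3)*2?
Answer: 2071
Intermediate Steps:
y = 4 (y = 2*2 = 4)
-139*(-56/y + B/(-50)) + 125 = -139*(-56/4 + 0/(-50)) + 125 = -139*(-56*¼ + 0*(-1/50)) + 125 = -139*(-14 + 0) + 125 = -139*(-14) + 125 = 1946 + 125 = 2071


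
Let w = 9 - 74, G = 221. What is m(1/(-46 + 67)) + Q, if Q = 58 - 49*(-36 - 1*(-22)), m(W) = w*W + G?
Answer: 20200/21 ≈ 961.90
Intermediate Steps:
w = -65
m(W) = 221 - 65*W (m(W) = -65*W + 221 = 221 - 65*W)
Q = 744 (Q = 58 - 49*(-36 + 22) = 58 - 49*(-14) = 58 + 686 = 744)
m(1/(-46 + 67)) + Q = (221 - 65/(-46 + 67)) + 744 = (221 - 65/21) + 744 = 4576/21 + 744 = 20200/21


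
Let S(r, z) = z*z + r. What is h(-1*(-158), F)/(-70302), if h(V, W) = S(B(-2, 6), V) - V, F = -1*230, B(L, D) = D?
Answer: -12406/35151 ≈ -0.35293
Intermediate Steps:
S(r, z) = r + z² (S(r, z) = z² + r = r + z²)
F = -230
h(V, W) = 6 + V² - V (h(V, W) = (6 + V²) - V = 6 + V² - V)
h(-1*(-158), F)/(-70302) = (6 + (-1*(-158))² - (-1)*(-158))/(-70302) = (6 + 158² - 1*158)*(-1/70302) = (6 + 24964 - 158)*(-1/70302) = 24812*(-1/70302) = -12406/35151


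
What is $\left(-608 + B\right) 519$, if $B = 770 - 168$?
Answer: $-3114$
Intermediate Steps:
$B = 602$ ($B = 770 - 168 = 602$)
$\left(-608 + B\right) 519 = \left(-608 + 602\right) 519 = \left(-6\right) 519 = -3114$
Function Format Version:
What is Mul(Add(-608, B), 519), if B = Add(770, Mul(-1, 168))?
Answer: -3114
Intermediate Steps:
B = 602 (B = Add(770, -168) = 602)
Mul(Add(-608, B), 519) = Mul(Add(-608, 602), 519) = Mul(-6, 519) = -3114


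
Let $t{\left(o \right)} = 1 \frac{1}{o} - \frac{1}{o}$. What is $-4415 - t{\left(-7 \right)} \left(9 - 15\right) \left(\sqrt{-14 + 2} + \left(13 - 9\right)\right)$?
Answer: $-4415$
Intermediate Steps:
$t{\left(o \right)} = 0$ ($t{\left(o \right)} = \frac{1}{o} - \frac{1}{o} = 0$)
$-4415 - t{\left(-7 \right)} \left(9 - 15\right) \left(\sqrt{-14 + 2} + \left(13 - 9\right)\right) = -4415 - 0 \left(9 - 15\right) \left(\sqrt{-14 + 2} + \left(13 - 9\right)\right) = -4415 - 0 \left(- 6 \left(\sqrt{-12} + \left(13 - 9\right)\right)\right) = -4415 - 0 \left(- 6 \left(2 i \sqrt{3} + 4\right)\right) = -4415 - 0 \left(- 6 \left(4 + 2 i \sqrt{3}\right)\right) = -4415 - 0 \left(-24 - 12 i \sqrt{3}\right) = -4415 - 0 = -4415 + 0 = -4415$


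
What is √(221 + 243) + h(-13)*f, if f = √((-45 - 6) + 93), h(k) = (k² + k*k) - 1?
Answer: 4*√29 + 337*√42 ≈ 2205.6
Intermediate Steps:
h(k) = -1 + 2*k² (h(k) = (k² + k²) - 1 = 2*k² - 1 = -1 + 2*k²)
f = √42 (f = √(-51 + 93) = √42 ≈ 6.4807)
√(221 + 243) + h(-13)*f = √(221 + 243) + (-1 + 2*(-13)²)*√42 = √464 + (-1 + 2*169)*√42 = 4*√29 + (-1 + 338)*√42 = 4*√29 + 337*√42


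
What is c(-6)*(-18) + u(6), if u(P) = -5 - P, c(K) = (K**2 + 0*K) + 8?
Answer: -803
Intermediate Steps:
c(K) = 8 + K**2 (c(K) = (K**2 + 0) + 8 = K**2 + 8 = 8 + K**2)
c(-6)*(-18) + u(6) = (8 + (-6)**2)*(-18) + (-5 - 1*6) = (8 + 36)*(-18) + (-5 - 6) = 44*(-18) - 11 = -792 - 11 = -803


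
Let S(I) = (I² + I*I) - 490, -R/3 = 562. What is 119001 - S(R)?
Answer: -5565701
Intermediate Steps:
R = -1686 (R = -3*562 = -1686)
S(I) = -490 + 2*I² (S(I) = (I² + I²) - 490 = 2*I² - 490 = -490 + 2*I²)
119001 - S(R) = 119001 - (-490 + 2*(-1686)²) = 119001 - (-490 + 2*2842596) = 119001 - (-490 + 5685192) = 119001 - 1*5684702 = 119001 - 5684702 = -5565701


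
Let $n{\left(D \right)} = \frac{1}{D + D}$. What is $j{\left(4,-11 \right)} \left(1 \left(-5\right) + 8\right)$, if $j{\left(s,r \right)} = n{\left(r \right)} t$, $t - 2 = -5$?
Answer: $\frac{9}{22} \approx 0.40909$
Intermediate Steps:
$t = -3$ ($t = 2 - 5 = -3$)
$n{\left(D \right)} = \frac{1}{2 D}$
$j{\left(s,r \right)} = - \frac{3}{2 r}$ ($j{\left(s,r \right)} = \frac{1}{2 r} \left(-3\right) = - \frac{3}{2 r}$)
$j{\left(4,-11 \right)} \left(1 \left(-5\right) + 8\right) = - \frac{3}{2 \left(-11\right)} \left(1 \left(-5\right) + 8\right) = \left(- \frac{3}{2}\right) \left(- \frac{1}{11}\right) \left(-5 + 8\right) = \frac{3}{22} \cdot 3 = \frac{9}{22}$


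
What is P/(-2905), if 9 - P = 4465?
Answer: 4456/2905 ≈ 1.5339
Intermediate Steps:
P = -4456 (P = 9 - 1*4465 = 9 - 4465 = -4456)
P/(-2905) = -4456/(-2905) = -4456*(-1/2905) = 4456/2905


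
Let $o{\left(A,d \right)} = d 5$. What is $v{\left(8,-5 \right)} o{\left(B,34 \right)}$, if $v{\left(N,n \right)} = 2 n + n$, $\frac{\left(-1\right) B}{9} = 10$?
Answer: $-2550$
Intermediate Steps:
$B = -90$ ($B = \left(-9\right) 10 = -90$)
$v{\left(N,n \right)} = 3 n$
$o{\left(A,d \right)} = 5 d$
$v{\left(8,-5 \right)} o{\left(B,34 \right)} = 3 \left(-5\right) 5 \cdot 34 = \left(-15\right) 170 = -2550$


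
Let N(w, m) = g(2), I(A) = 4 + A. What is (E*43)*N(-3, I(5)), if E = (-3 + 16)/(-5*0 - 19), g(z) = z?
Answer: -1118/19 ≈ -58.842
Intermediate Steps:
E = -13/19 (E = 13/(0 - 19) = 13/(-19) = 13*(-1/19) = -13/19 ≈ -0.68421)
N(w, m) = 2
(E*43)*N(-3, I(5)) = -13/19*43*2 = -559/19*2 = -1118/19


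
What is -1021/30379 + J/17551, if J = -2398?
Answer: -90768413/533181829 ≈ -0.17024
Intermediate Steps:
-1021/30379 + J/17551 = -1021/30379 - 2398/17551 = -90768413/533181829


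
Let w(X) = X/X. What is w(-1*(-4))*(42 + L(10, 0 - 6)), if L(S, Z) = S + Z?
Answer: 46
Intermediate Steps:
w(X) = 1
w(-1*(-4))*(42 + L(10, 0 - 6)) = 1*(42 + (10 + (0 - 6))) = 1*(42 + (10 - 6)) = 1*(42 + 4) = 1*46 = 46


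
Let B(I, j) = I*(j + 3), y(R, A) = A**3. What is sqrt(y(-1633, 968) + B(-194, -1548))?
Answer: sqrt(907338962) ≈ 30122.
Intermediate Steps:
B(I, j) = I*(3 + j)
sqrt(y(-1633, 968) + B(-194, -1548)) = sqrt(968**3 - 194*(3 - 1548)) = sqrt(907039232 - 194*(-1545)) = sqrt(907039232 + 299730) = sqrt(907338962)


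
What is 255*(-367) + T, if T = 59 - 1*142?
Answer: -93668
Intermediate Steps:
T = -83 (T = 59 - 142 = -83)
255*(-367) + T = 255*(-367) - 83 = -93585 - 83 = -93668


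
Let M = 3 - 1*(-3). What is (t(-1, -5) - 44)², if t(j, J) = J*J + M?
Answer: 169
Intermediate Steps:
M = 6 (M = 3 + 3 = 6)
t(j, J) = 6 + J² (t(j, J) = J*J + 6 = J² + 6 = 6 + J²)
(t(-1, -5) - 44)² = ((6 + (-5)²) - 44)² = ((6 + 25) - 44)² = (31 - 44)² = (-13)² = 169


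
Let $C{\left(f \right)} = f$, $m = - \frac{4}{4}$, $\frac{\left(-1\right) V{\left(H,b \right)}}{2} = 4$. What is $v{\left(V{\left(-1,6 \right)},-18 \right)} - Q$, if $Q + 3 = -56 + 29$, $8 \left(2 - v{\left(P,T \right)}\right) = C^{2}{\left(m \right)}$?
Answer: $\frac{255}{8} \approx 31.875$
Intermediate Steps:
$V{\left(H,b \right)} = -8$ ($V{\left(H,b \right)} = \left(-2\right) 4 = -8$)
$m = -1$ ($m = \left(-4\right) \frac{1}{4} = -1$)
$v{\left(P,T \right)} = \frac{15}{8}$ ($v{\left(P,T \right)} = 2 - \frac{\left(-1\right)^{2}}{8} = 2 - \frac{1}{8} = \frac{15}{8}$)
$Q = -30$ ($Q = -3 + \left(-56 + 29\right) = -3 - 27 = -30$)
$v{\left(V{\left(-1,6 \right)},-18 \right)} - Q = \frac{15}{8} - -30 = \frac{15}{8} + 30 = \frac{255}{8}$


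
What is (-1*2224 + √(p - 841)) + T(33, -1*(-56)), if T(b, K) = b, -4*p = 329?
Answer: -2191 + I*√3693/2 ≈ -2191.0 + 30.385*I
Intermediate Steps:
p = -329/4 (p = -¼*329 = -329/4 ≈ -82.250)
(-1*2224 + √(p - 841)) + T(33, -1*(-56)) = (-1*2224 + √(-329/4 - 841)) + 33 = (-2224 + √(-3693/4)) + 33 = (-2224 + I*√3693/2) + 33 = -2191 + I*√3693/2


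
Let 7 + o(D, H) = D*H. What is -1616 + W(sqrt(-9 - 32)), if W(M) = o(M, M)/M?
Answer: -1616 + 48*I*sqrt(41)/41 ≈ -1616.0 + 7.4963*I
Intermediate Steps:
o(D, H) = -7 + D*H
W(M) = (-7 + M**2)/M (W(M) = (-7 + M*M)/M = (-7 + M**2)/M)
-1616 + W(sqrt(-9 - 32)) = -1616 + (sqrt(-9 - 32) - 7/sqrt(-9 - 32)) = -1616 + (sqrt(-41) - 7*(-I*sqrt(41)/41)) = -1616 + (I*sqrt(41) - 7*(-I*sqrt(41)/41)) = -1616 + (I*sqrt(41) - (-7)*I*sqrt(41)/41) = -1616 + (I*sqrt(41) + 7*I*sqrt(41)/41) = -1616 + 48*I*sqrt(41)/41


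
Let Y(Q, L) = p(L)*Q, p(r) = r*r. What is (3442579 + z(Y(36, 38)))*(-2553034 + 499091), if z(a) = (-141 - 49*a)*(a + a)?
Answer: 543966613284148171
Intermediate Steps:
p(r) = r**2
Y(Q, L) = Q*L**2 (Y(Q, L) = L**2*Q = Q*L**2)
z(a) = 2*a*(-141 - 49*a) (z(a) = (-141 - 49*a)*(2*a) = 2*a*(-141 - 49*a))
(3442579 + z(Y(36, 38)))*(-2553034 + 499091) = (3442579 - 2*36*38**2*(141 + 49*(36*38**2)))*(-2553034 + 499091) = (3442579 - 2*36*1444*(141 + 49*(36*1444)))*(-2053943) = (3442579 - 2*51984*(141 + 49*51984))*(-2053943) = (3442579 - 2*51984*(141 + 2547216))*(-2053943) = (3442579 - 2*51984*2547357)*(-2053943) = (3442579 - 264843612576)*(-2053943) = -264840169997*(-2053943) = 543966613284148171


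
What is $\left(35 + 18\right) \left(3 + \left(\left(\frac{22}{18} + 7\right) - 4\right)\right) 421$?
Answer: $\frac{1450345}{9} \approx 1.6115 \cdot 10^{5}$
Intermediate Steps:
$\left(35 + 18\right) \left(3 + \left(\left(\frac{22}{18} + 7\right) - 4\right)\right) 421 = 53 \left(3 + \left(\left(22 \cdot \frac{1}{18} + 7\right) - 4\right)\right) 421 = 53 \left(3 + \left(\left(\frac{11}{9} + 7\right) - 4\right)\right) 421 = 53 \left(3 + \left(\frac{74}{9} - 4\right)\right) 421 = 53 \left(3 + \frac{38}{9}\right) 421 = 53 \cdot \frac{65}{9} \cdot 421 = \frac{3445}{9} \cdot 421 = \frac{1450345}{9}$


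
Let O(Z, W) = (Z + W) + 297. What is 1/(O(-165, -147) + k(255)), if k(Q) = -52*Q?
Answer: -1/13275 ≈ -7.5330e-5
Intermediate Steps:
O(Z, W) = 297 + W + Z (O(Z, W) = (W + Z) + 297 = 297 + W + Z)
1/(O(-165, -147) + k(255)) = 1/((297 - 147 - 165) - 52*255) = 1/(-15 - 13260) = 1/(-13275) = -1/13275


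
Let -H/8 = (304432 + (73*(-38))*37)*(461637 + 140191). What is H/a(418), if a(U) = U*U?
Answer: -242890558864/43681 ≈ -5.5606e+6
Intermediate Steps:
H = -971562235456 (H = -8*(304432 + (73*(-38))*37)*(461637 + 140191) = -8*(304432 - 2774*37)*601828 = -8*(304432 - 102638)*601828 = -1614352*601828 = -8*121445279432 = -971562235456)
a(U) = U²
H/a(418) = -971562235456/(418²) = -971562235456/174724 = -971562235456*1/174724 = -242890558864/43681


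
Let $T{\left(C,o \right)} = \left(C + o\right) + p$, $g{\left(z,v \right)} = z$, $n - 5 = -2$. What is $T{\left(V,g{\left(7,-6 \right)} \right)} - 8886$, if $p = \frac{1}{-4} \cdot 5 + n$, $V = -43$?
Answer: $- \frac{35681}{4} \approx -8920.3$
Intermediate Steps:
$n = 3$ ($n = 5 - 2 = 3$)
$p = \frac{7}{4}$ ($p = \frac{1}{-4} \cdot 5 + 3 = \left(- \frac{1}{4}\right) 5 + 3 = - \frac{5}{4} + 3 = \frac{7}{4} \approx 1.75$)
$T{\left(C,o \right)} = \frac{7}{4} + C + o$ ($T{\left(C,o \right)} = \left(C + o\right) + \frac{7}{4} = \frac{7}{4} + C + o$)
$T{\left(V,g{\left(7,-6 \right)} \right)} - 8886 = \left(\frac{7}{4} - 43 + 7\right) - 8886 = - \frac{137}{4} - 8886 = - \frac{35681}{4}$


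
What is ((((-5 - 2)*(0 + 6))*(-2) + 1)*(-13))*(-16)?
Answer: 17680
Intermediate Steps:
((((-5 - 2)*(0 + 6))*(-2) + 1)*(-13))*(-16) = ((-7*6*(-2) + 1)*(-13))*(-16) = ((-42*(-2) + 1)*(-13))*(-16) = ((84 + 1)*(-13))*(-16) = (85*(-13))*(-16) = -1105*(-16) = 17680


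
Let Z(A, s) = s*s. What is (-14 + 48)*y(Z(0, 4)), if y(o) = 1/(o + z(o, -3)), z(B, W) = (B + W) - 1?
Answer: 17/14 ≈ 1.2143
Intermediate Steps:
z(B, W) = -1 + B + W
Z(A, s) = s²
y(o) = 1/(-4 + 2*o) (y(o) = 1/(o + (-1 + o - 3)) = 1/(o + (-4 + o)) = 1/(-4 + 2*o))
(-14 + 48)*y(Z(0, 4)) = (-14 + 48)*(1/(2*(-2 + 4²))) = 34*(1/(2*(-2 + 16))) = 34*((½)/14) = 34*((½)*(1/14)) = 34*(1/28) = 17/14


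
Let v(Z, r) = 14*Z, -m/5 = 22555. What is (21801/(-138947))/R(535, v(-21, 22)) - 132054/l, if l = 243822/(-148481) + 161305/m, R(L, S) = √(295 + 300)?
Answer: 442247387463570/10289550751 - 21801*√595/82673465 ≈ 42980.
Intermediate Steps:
m = -112775 (m = -5*22555 = -112775)
R(L, S) = √595
l = -10289550751/3348988955 (l = 243822/(-148481) + 161305/(-112775) = 243822*(-1/148481) + 161305*(-1/112775) = -243822/148481 - 32261/22555 = -10289550751/3348988955 ≈ -3.0724)
(21801/(-138947))/R(535, v(-21, 22)) - 132054/l = (21801/(-138947))/(√595) - 132054/(-10289550751/3348988955) = (21801*(-1/138947))*(√595/595) - 132054*(-3348988955/10289550751) = -21801*√595/82673465 + 442247387463570/10289550751 = 442247387463570/10289550751 - 21801*√595/82673465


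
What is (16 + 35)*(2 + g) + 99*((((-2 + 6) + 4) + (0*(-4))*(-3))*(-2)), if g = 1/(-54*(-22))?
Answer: -586855/396 ≈ -1482.0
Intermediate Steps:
g = 1/1188 (g = -1/54*(-1/22) = 1/1188 ≈ 0.00084175)
(16 + 35)*(2 + g) + 99*((((-2 + 6) + 4) + (0*(-4))*(-3))*(-2)) = (16 + 35)*(2 + 1/1188) + 99*((((-2 + 6) + 4) + (0*(-4))*(-3))*(-2)) = 51*(2377/1188) + 99*(((4 + 4) + 0*(-3))*(-2)) = 40409/396 + 99*((8 + 0)*(-2)) = 40409/396 + 99*(8*(-2)) = 40409/396 + 99*(-16) = 40409/396 - 1584 = -586855/396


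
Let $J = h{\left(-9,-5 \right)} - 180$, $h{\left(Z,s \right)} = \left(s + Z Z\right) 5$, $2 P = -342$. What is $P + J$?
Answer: $29$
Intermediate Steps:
$P = -171$ ($P = \frac{1}{2} \left(-342\right) = -171$)
$h{\left(Z,s \right)} = 5 s + 5 Z^{2}$ ($h{\left(Z,s \right)} = \left(s + Z^{2}\right) 5 = 5 s + 5 Z^{2}$)
$J = 200$ ($J = \left(5 \left(-5\right) + 5 \left(-9\right)^{2}\right) - 180 = \left(-25 + 5 \cdot 81\right) - 180 = \left(-25 + 405\right) - 180 = 380 - 180 = 200$)
$P + J = -171 + 200 = 29$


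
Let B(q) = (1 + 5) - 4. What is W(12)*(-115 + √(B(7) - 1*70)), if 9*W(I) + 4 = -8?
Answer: 460/3 - 8*I*√17/3 ≈ 153.33 - 10.995*I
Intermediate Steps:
B(q) = 2 (B(q) = 6 - 4 = 2)
W(I) = -4/3 (W(I) = -4/9 + (⅑)*(-8) = -4/9 - 8/9 = -4/3)
W(12)*(-115 + √(B(7) - 1*70)) = -4*(-115 + √(2 - 1*70))/3 = -4*(-115 + √(2 - 70))/3 = -4*(-115 + √(-68))/3 = -4*(-115 + 2*I*√17)/3 = 460/3 - 8*I*√17/3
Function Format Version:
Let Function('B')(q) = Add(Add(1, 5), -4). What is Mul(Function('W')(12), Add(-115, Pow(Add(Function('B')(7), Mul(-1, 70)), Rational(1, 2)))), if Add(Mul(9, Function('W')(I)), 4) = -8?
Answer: Add(Rational(460, 3), Mul(Rational(-8, 3), I, Pow(17, Rational(1, 2)))) ≈ Add(153.33, Mul(-10.995, I))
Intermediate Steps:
Function('B')(q) = 2 (Function('B')(q) = Add(6, -4) = 2)
Function('W')(I) = Rational(-4, 3) (Function('W')(I) = Add(Rational(-4, 9), Mul(Rational(1, 9), -8)) = Add(Rational(-4, 9), Rational(-8, 9)) = Rational(-4, 3))
Mul(Function('W')(12), Add(-115, Pow(Add(Function('B')(7), Mul(-1, 70)), Rational(1, 2)))) = Mul(Rational(-4, 3), Add(-115, Pow(Add(2, Mul(-1, 70)), Rational(1, 2)))) = Mul(Rational(-4, 3), Add(-115, Pow(Add(2, -70), Rational(1, 2)))) = Mul(Rational(-4, 3), Add(-115, Pow(-68, Rational(1, 2)))) = Mul(Rational(-4, 3), Add(-115, Mul(2, I, Pow(17, Rational(1, 2))))) = Add(Rational(460, 3), Mul(Rational(-8, 3), I, Pow(17, Rational(1, 2))))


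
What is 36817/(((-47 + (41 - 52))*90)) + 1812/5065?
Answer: -35403893/5287860 ≈ -6.6953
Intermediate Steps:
36817/(((-47 + (41 - 52))*90)) + 1812/5065 = 36817/(((-47 - 11)*90)) + 1812*(1/5065) = 36817/((-58*90)) + 1812/5065 = 36817/(-5220) + 1812/5065 = 36817*(-1/5220) + 1812/5065 = -36817/5220 + 1812/5065 = -35403893/5287860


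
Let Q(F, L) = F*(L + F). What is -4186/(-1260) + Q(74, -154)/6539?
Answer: 1422361/588510 ≈ 2.4169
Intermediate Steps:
Q(F, L) = F*(F + L)
-4186/(-1260) + Q(74, -154)/6539 = -4186/(-1260) + (74*(74 - 154))/6539 = -4186*(-1/1260) + (74*(-80))*(1/6539) = 299/90 - 5920*1/6539 = 299/90 - 5920/6539 = 1422361/588510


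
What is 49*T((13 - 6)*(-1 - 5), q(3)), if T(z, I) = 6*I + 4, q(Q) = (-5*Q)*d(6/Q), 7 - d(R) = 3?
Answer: -17444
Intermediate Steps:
d(R) = 4 (d(R) = 7 - 1*3 = 7 - 3 = 4)
q(Q) = -20*Q (q(Q) = -5*Q*4 = -20*Q)
T(z, I) = 4 + 6*I
49*T((13 - 6)*(-1 - 5), q(3)) = 49*(4 + 6*(-20*3)) = 49*(4 + 6*(-60)) = 49*(4 - 360) = 49*(-356) = -17444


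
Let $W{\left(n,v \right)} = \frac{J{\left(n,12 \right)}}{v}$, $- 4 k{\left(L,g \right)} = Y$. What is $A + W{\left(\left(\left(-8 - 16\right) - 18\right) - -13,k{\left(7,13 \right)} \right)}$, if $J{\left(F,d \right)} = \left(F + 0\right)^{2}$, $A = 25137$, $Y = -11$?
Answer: $\frac{279871}{11} \approx 25443.0$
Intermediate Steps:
$k{\left(L,g \right)} = \frac{11}{4}$ ($k{\left(L,g \right)} = \left(- \frac{1}{4}\right) \left(-11\right) = \frac{11}{4}$)
$J{\left(F,d \right)} = F^{2}$
$W{\left(n,v \right)} = \frac{n^{2}}{v}$
$A + W{\left(\left(\left(-8 - 16\right) - 18\right) - -13,k{\left(7,13 \right)} \right)} = 25137 + \frac{\left(\left(\left(-8 - 16\right) - 18\right) - -13\right)^{2}}{\frac{11}{4}} = 25137 + \left(\left(-24 - 18\right) + 13\right)^{2} \cdot \frac{4}{11} = 25137 + \left(-42 + 13\right)^{2} \cdot \frac{4}{11} = 25137 + \left(-29\right)^{2} \cdot \frac{4}{11} = 25137 + 841 \cdot \frac{4}{11} = 25137 + \frac{3364}{11} = \frac{279871}{11}$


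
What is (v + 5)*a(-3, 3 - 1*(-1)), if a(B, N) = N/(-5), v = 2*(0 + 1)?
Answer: -28/5 ≈ -5.6000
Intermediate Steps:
v = 2 (v = 2*1 = 2)
a(B, N) = -N/5 (a(B, N) = N*(-1/5) = -N/5)
(v + 5)*a(-3, 3 - 1*(-1)) = (2 + 5)*(-(3 - 1*(-1))/5) = 7*(-(3 + 1)/5) = 7*(-1/5*4) = 7*(-4/5) = -28/5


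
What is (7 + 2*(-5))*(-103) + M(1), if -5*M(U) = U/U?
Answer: 1544/5 ≈ 308.80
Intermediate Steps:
M(U) = -⅕ (M(U) = -U/(5*U) = -⅕*1 = -⅕)
(7 + 2*(-5))*(-103) + M(1) = (7 + 2*(-5))*(-103) - ⅕ = (7 - 10)*(-103) - ⅕ = -3*(-103) - ⅕ = 309 - ⅕ = 1544/5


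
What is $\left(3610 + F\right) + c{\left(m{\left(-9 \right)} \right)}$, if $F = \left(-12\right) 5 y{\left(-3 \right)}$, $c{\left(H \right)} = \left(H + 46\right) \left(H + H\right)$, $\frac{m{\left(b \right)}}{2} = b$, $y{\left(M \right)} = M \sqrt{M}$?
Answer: $2602 + 180 i \sqrt{3} \approx 2602.0 + 311.77 i$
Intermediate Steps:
$y{\left(M \right)} = M^{\frac{3}{2}}$
$m{\left(b \right)} = 2 b$
$c{\left(H \right)} = 2 H \left(46 + H\right)$ ($c{\left(H \right)} = \left(46 + H\right) 2 H = 2 H \left(46 + H\right)$)
$F = 180 i \sqrt{3}$ ($F = \left(-12\right) 5 \left(-3\right)^{\frac{3}{2}} = - 60 \left(- 3 i \sqrt{3}\right) = 180 i \sqrt{3} \approx 311.77 i$)
$\left(3610 + F\right) + c{\left(m{\left(-9 \right)} \right)} = \left(3610 + 180 i \sqrt{3}\right) + 2 \cdot 2 \left(-9\right) \left(46 + 2 \left(-9\right)\right) = \left(3610 + 180 i \sqrt{3}\right) + 2 \left(-18\right) \left(46 - 18\right) = \left(3610 + 180 i \sqrt{3}\right) + 2 \left(-18\right) 28 = \left(3610 + 180 i \sqrt{3}\right) - 1008 = 2602 + 180 i \sqrt{3}$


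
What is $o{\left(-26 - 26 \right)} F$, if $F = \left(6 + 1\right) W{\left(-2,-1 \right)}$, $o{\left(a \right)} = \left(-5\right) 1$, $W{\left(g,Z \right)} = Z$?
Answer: $35$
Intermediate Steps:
$o{\left(a \right)} = -5$
$F = -7$ ($F = \left(6 + 1\right) \left(-1\right) = 7 \left(-1\right) = -7$)
$o{\left(-26 - 26 \right)} F = \left(-5\right) \left(-7\right) = 35$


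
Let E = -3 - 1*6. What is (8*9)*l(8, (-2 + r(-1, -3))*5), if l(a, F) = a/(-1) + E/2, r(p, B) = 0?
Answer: -900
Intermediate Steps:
E = -9 (E = -3 - 6 = -9)
l(a, F) = -9/2 - a (l(a, F) = a/(-1) - 9/2 = a*(-1) - 9*½ = -a - 9/2 = -9/2 - a)
(8*9)*l(8, (-2 + r(-1, -3))*5) = (8*9)*(-9/2 - 1*8) = 72*(-9/2 - 8) = 72*(-25/2) = -900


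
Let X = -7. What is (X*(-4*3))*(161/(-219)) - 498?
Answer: -40862/73 ≈ -559.75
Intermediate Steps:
(X*(-4*3))*(161/(-219)) - 498 = (-(-28)*3)*(161/(-219)) - 498 = (-7*(-12))*(161*(-1/219)) - 498 = 84*(-161/219) - 498 = -4508/73 - 498 = -40862/73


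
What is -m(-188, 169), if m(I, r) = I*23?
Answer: 4324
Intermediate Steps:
m(I, r) = 23*I
-m(-188, 169) = -23*(-188) = -1*(-4324) = 4324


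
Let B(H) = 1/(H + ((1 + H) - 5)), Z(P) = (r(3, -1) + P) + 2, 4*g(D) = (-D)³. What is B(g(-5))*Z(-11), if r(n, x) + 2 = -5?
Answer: -32/117 ≈ -0.27350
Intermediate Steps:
r(n, x) = -7 (r(n, x) = -2 - 5 = -7)
g(D) = -D³/4 (g(D) = (-D)³/4 = (-D³)/4 = -D³/4)
Z(P) = -5 + P (Z(P) = (-7 + P) + 2 = -5 + P)
B(H) = 1/(-4 + 2*H) (B(H) = 1/(H + (-4 + H)) = 1/(-4 + 2*H))
B(g(-5))*Z(-11) = (1/(2*(-2 - ¼*(-5)³)))*(-5 - 11) = (1/(2*(-2 - ¼*(-125))))*(-16) = (1/(2*(-2 + 125/4)))*(-16) = (1/(2*(117/4)))*(-16) = ((½)*(4/117))*(-16) = (2/117)*(-16) = -32/117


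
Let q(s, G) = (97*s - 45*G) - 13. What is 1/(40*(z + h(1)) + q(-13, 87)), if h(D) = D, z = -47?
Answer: -1/7029 ≈ -0.00014227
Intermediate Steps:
q(s, G) = -13 - 45*G + 97*s (q(s, G) = (-45*G + 97*s) - 13 = -13 - 45*G + 97*s)
1/(40*(z + h(1)) + q(-13, 87)) = 1/(40*(-47 + 1) + (-13 - 45*87 + 97*(-13))) = 1/(40*(-46) + (-13 - 3915 - 1261)) = 1/(-1840 - 5189) = 1/(-7029) = -1/7029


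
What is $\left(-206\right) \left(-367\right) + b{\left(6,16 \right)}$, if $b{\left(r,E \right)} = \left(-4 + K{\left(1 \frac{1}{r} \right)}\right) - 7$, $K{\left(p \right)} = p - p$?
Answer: $75591$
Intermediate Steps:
$K{\left(p \right)} = 0$
$b{\left(r,E \right)} = -11$ ($b{\left(r,E \right)} = \left(-4 + 0\right) - 7 = -4 - 7 = -11$)
$\left(-206\right) \left(-367\right) + b{\left(6,16 \right)} = \left(-206\right) \left(-367\right) - 11 = 75602 - 11 = 75591$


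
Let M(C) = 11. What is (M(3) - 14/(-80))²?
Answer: 199809/1600 ≈ 124.88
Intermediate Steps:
(M(3) - 14/(-80))² = (11 - 14/(-80))² = (11 - 14*(-1/80))² = (11 + 7/40)² = (447/40)² = 199809/1600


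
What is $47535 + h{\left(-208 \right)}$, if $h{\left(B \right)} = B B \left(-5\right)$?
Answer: $-168785$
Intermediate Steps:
$h{\left(B \right)} = - 5 B^{2}$ ($h{\left(B \right)} = B^{2} \left(-5\right) = - 5 B^{2}$)
$47535 + h{\left(-208 \right)} = 47535 - 5 \left(-208\right)^{2} = 47535 - 216320 = -168785$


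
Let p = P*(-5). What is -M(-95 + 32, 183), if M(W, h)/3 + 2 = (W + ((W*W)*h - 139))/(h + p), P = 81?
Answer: 19637/2 ≈ 9818.5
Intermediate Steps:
p = -405 (p = 81*(-5) = -405)
M(W, h) = -6 + 3*(-139 + W + h*W²)/(-405 + h) (M(W, h) = -6 + 3*((W + ((W*W)*h - 139))/(h - 405)) = -6 + 3*((W + (W²*h - 139))/(-405 + h)) = -6 + 3*((W + (h*W² - 139))/(-405 + h)) = -6 + 3*((W + (-139 + h*W²))/(-405 + h)) = -6 + 3*((-139 + W + h*W²)/(-405 + h)) = -6 + 3*(-139 + W + h*W²)/(-405 + h))
-M(-95 + 32, 183) = -3*(671 + (-95 + 32) - 2*183 + 183*(-95 + 32)²)/(-405 + 183) = -3*(671 - 63 - 366 + 183*(-63)²)/(-222) = -3*(-1)*(671 - 63 - 366 + 183*3969)/222 = -3*(-1)*(671 - 63 - 366 + 726327)/222 = -3*(-1)*726569/222 = -1*(-19637/2) = 19637/2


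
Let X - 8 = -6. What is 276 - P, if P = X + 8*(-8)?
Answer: 338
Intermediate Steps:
X = 2 (X = 8 - 6 = 2)
P = -62 (P = 2 + 8*(-8) = 2 - 64 = -62)
276 - P = 276 - 1*(-62) = 276 + 62 = 338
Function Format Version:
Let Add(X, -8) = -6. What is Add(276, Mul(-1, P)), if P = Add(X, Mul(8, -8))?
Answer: 338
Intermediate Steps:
X = 2 (X = Add(8, -6) = 2)
P = -62 (P = Add(2, Mul(8, -8)) = Add(2, -64) = -62)
Add(276, Mul(-1, P)) = Add(276, Mul(-1, -62)) = Add(276, 62) = 338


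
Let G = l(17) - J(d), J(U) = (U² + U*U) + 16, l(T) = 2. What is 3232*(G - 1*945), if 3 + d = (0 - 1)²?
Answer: -3125344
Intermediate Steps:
d = -2 (d = -3 + (0 - 1)² = -3 + (-1)² = -3 + 1 = -2)
J(U) = 16 + 2*U² (J(U) = (U² + U²) + 16 = 2*U² + 16 = 16 + 2*U²)
G = -22 (G = 2 - (16 + 2*(-2)²) = 2 - (16 + 2*4) = 2 - (16 + 8) = 2 - 1*24 = 2 - 24 = -22)
3232*(G - 1*945) = 3232*(-22 - 1*945) = 3232*(-22 - 945) = 3232*(-967) = -3125344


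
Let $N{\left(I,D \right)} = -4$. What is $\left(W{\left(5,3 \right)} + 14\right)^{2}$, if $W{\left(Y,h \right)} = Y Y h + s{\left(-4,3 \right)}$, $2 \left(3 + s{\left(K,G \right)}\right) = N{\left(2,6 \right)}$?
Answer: $7056$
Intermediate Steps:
$s{\left(K,G \right)} = -5$ ($s{\left(K,G \right)} = -3 + \frac{1}{2} \left(-4\right) = -3 - 2 = -5$)
$W{\left(Y,h \right)} = -5 + h Y^{2}$ ($W{\left(Y,h \right)} = Y Y h - 5 = Y^{2} h - 5 = h Y^{2} - 5 = -5 + h Y^{2}$)
$\left(W{\left(5,3 \right)} + 14\right)^{2} = \left(\left(-5 + 3 \cdot 5^{2}\right) + 14\right)^{2} = \left(\left(-5 + 3 \cdot 25\right) + 14\right)^{2} = \left(\left(-5 + 75\right) + 14\right)^{2} = \left(70 + 14\right)^{2} = 84^{2} = 7056$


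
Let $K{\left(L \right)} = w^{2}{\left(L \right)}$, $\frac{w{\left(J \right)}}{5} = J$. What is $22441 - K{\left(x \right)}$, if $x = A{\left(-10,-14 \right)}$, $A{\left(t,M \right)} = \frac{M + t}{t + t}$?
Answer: $22405$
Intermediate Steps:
$w{\left(J \right)} = 5 J$
$A{\left(t,M \right)} = \frac{M + t}{2 t}$
$x = \frac{6}{5}$ ($x = \frac{-14 - 10}{2 \left(-10\right)} = \frac{1}{2} \left(- \frac{1}{10}\right) \left(-24\right) = \frac{6}{5} \approx 1.2$)
$K{\left(L \right)} = 25 L^{2}$ ($K{\left(L \right)} = \left(5 L\right)^{2} = 25 L^{2}$)
$22441 - K{\left(x \right)} = 22441 - 25 \left(\frac{6}{5}\right)^{2} = 22441 - 25 \cdot \frac{36}{25} = 22441 - 36 = 22405$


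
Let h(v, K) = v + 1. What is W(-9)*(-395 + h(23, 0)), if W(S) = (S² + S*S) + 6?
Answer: -62328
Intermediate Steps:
h(v, K) = 1 + v
W(S) = 6 + 2*S² (W(S) = (S² + S²) + 6 = 2*S² + 6 = 6 + 2*S²)
W(-9)*(-395 + h(23, 0)) = (6 + 2*(-9)²)*(-395 + (1 + 23)) = (6 + 2*81)*(-395 + 24) = (6 + 162)*(-371) = 168*(-371) = -62328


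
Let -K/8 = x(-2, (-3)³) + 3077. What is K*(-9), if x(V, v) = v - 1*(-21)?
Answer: 221112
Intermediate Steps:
x(V, v) = 21 + v (x(V, v) = v + 21 = 21 + v)
K = -24568 (K = -8*((21 + (-3)³) + 3077) = -8*((21 - 27) + 3077) = -8*(-6 + 3077) = -8*3071 = -24568)
K*(-9) = -24568*(-9) = 221112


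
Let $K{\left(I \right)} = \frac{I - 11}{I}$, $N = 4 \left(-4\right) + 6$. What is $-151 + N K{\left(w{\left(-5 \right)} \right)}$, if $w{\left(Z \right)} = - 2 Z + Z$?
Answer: $-139$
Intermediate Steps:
$N = -10$ ($N = -16 + 6 = -10$)
$w{\left(Z \right)} = - Z$
$K{\left(I \right)} = \frac{-11 + I}{I}$
$-151 + N K{\left(w{\left(-5 \right)} \right)} = -151 - 10 \frac{-11 - -5}{\left(-1\right) \left(-5\right)} = -151 - 10 \frac{-11 + 5}{5} = -151 - 10 \cdot \frac{1}{5} \left(-6\right) = -151 - -12 = -151 + 12 = -139$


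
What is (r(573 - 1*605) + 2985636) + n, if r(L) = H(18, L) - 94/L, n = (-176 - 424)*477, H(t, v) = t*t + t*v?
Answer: 43186991/16 ≈ 2.6992e+6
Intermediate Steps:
H(t, v) = t² + t*v
n = -286200 (n = -600*477 = -286200)
r(L) = 324 - 94/L + 18*L (r(L) = 18*(18 + L) - 94/L = (324 + 18*L) - 94/L = 324 - 94/L + 18*L)
(r(573 - 1*605) + 2985636) + n = ((324 - 94/(573 - 1*605) + 18*(573 - 1*605)) + 2985636) - 286200 = ((324 - 94/(573 - 605) + 18*(573 - 605)) + 2985636) - 286200 = ((324 - 94/(-32) + 18*(-32)) + 2985636) - 286200 = ((324 - 94*(-1/32) - 576) + 2985636) - 286200 = ((324 + 47/16 - 576) + 2985636) - 286200 = (-3985/16 + 2985636) - 286200 = 47766191/16 - 286200 = 43186991/16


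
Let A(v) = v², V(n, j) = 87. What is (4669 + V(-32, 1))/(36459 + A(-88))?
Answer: 4756/44203 ≈ 0.10759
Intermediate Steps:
(4669 + V(-32, 1))/(36459 + A(-88)) = (4669 + 87)/(36459 + (-88)²) = 4756/(36459 + 7744) = 4756/44203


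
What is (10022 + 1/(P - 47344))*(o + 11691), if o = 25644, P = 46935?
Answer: 153036052995/409 ≈ 3.7417e+8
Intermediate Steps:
(10022 + 1/(P - 47344))*(o + 11691) = (10022 + 1/(46935 - 47344))*(25644 + 11691) = (10022 + 1/(-409))*37335 = (10022 - 1/409)*37335 = (4098997/409)*37335 = 153036052995/409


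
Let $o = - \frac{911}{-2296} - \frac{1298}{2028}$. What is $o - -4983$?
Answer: $\frac{5800287601}{1164072} \approx 4982.8$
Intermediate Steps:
$o = - \frac{283175}{1164072}$ ($o = \left(-911\right) \left(- \frac{1}{2296}\right) - \frac{649}{1014} = \frac{911}{2296} - \frac{649}{1014} = - \frac{283175}{1164072} \approx -0.24326$)
$o - -4983 = - \frac{283175}{1164072} - -4983 = - \frac{283175}{1164072} + 4983 = \frac{5800287601}{1164072}$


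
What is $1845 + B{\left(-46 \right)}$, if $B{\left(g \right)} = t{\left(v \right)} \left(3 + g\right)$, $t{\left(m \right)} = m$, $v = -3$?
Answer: $1974$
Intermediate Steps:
$B{\left(g \right)} = -9 - 3 g$ ($B{\left(g \right)} = - 3 \left(3 + g\right) = -9 - 3 g$)
$1845 + B{\left(-46 \right)} = 1845 - -129 = 1845 + \left(-9 + 138\right) = 1845 + 129 = 1974$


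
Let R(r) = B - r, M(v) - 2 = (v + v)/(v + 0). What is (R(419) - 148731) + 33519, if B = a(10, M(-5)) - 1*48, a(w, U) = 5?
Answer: -115674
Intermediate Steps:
M(v) = 4 (M(v) = 2 + (v + v)/(v + 0) = 2 + (2*v)/v = 2 + 2 = 4)
B = -43 (B = 5 - 1*48 = 5 - 48 = -43)
R(r) = -43 - r
(R(419) - 148731) + 33519 = ((-43 - 1*419) - 148731) + 33519 = ((-43 - 419) - 148731) + 33519 = (-462 - 148731) + 33519 = -149193 + 33519 = -115674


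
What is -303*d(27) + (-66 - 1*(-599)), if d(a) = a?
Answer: -7648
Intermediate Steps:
-303*d(27) + (-66 - 1*(-599)) = -303*27 + (-66 - 1*(-599)) = -8181 + (-66 + 599) = -8181 + 533 = -7648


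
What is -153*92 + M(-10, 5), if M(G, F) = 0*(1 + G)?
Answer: -14076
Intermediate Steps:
M(G, F) = 0
-153*92 + M(-10, 5) = -153*92 + 0 = -14076 + 0 = -14076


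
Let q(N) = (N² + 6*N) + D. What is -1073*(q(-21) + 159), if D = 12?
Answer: -521478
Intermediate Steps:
q(N) = 12 + N² + 6*N (q(N) = (N² + 6*N) + 12 = 12 + N² + 6*N)
-1073*(q(-21) + 159) = -1073*((12 + (-21)² + 6*(-21)) + 159) = -1073*((12 + 441 - 126) + 159) = -1073*(327 + 159) = -1073*486 = -521478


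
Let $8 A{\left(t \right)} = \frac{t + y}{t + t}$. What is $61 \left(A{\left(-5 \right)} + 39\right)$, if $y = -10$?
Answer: $\frac{38247}{16} \approx 2390.4$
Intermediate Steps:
$A{\left(t \right)} = \frac{-10 + t}{16 t}$ ($A{\left(t \right)} = \frac{\left(t - 10\right) \frac{1}{t + t}}{8} = \frac{\left(-10 + t\right) \frac{1}{2 t}}{8} = \frac{\frac{1}{2} \frac{1}{t} \left(-10 + t\right)}{8} = \frac{-10 + t}{16 t}$)
$61 \left(A{\left(-5 \right)} + 39\right) = 61 \left(\frac{-10 - 5}{16 \left(-5\right)} + 39\right) = 61 \left(\frac{1}{16} \left(- \frac{1}{5}\right) \left(-15\right) + 39\right) = 61 \left(\frac{3}{16} + 39\right) = 61 \cdot \frac{627}{16} = \frac{38247}{16}$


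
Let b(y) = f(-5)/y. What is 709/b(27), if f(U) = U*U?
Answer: 19143/25 ≈ 765.72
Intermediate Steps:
f(U) = U²
b(y) = 25/y (b(y) = (-5)²/y = 25/y)
709/b(27) = 709/((25/27)) = 709/((25*(1/27))) = 709/(25/27) = 709*(27/25) = 19143/25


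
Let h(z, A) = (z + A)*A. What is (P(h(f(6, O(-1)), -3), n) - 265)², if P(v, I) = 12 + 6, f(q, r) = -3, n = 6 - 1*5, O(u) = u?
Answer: 61009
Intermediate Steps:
n = 1 (n = 6 - 5 = 1)
h(z, A) = A*(A + z) (h(z, A) = (A + z)*A = A*(A + z))
P(v, I) = 18
(P(h(f(6, O(-1)), -3), n) - 265)² = (18 - 265)² = (-247)² = 61009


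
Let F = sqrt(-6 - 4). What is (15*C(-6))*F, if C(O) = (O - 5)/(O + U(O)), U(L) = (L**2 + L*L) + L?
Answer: -11*I*sqrt(10)/4 ≈ -8.6963*I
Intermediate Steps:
U(L) = L + 2*L**2 (U(L) = (L**2 + L**2) + L = 2*L**2 + L = L + 2*L**2)
C(O) = (-5 + O)/(O + O*(1 + 2*O)) (C(O) = (O - 5)/(O + O*(1 + 2*O)) = (-5 + O)/(O + O*(1 + 2*O)))
F = I*sqrt(10) (F = sqrt(-10) = I*sqrt(10) ≈ 3.1623*I)
(15*C(-6))*F = (15*((1/2)*(-5 - 6)/(-6*(1 - 6))))*(I*sqrt(10)) = (15*((1/2)*(-1/6)*(-11)/(-5)))*(I*sqrt(10)) = (15*((1/2)*(-1/6)*(-1/5)*(-11)))*(I*sqrt(10)) = (15*(-11/60))*(I*sqrt(10)) = -11*I*sqrt(10)/4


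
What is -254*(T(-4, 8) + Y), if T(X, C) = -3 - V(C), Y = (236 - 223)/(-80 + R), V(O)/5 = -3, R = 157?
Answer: -237998/77 ≈ -3090.9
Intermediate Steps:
V(O) = -15 (V(O) = 5*(-3) = -15)
Y = 13/77 (Y = (236 - 223)/(-80 + 157) = 13/77 ≈ 0.16883)
T(X, C) = 12 (T(X, C) = -3 - 1*(-15) = -3 + 15 = 12)
-254*(T(-4, 8) + Y) = -254*(12 + 13/77) = -254*937/77 = -237998/77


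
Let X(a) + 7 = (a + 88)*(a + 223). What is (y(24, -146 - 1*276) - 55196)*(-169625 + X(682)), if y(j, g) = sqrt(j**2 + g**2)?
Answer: -29100324728 + 1054436*sqrt(44665) ≈ -2.8877e+10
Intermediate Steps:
y(j, g) = sqrt(g**2 + j**2)
X(a) = -7 + (88 + a)*(223 + a) (X(a) = -7 + (a + 88)*(a + 223) = -7 + (88 + a)*(223 + a))
(y(24, -146 - 1*276) - 55196)*(-169625 + X(682)) = (sqrt((-146 - 1*276)**2 + 24**2) - 55196)*(-169625 + (19617 + 682**2 + 311*682)) = (sqrt((-146 - 276)**2 + 576) - 55196)*(-169625 + (19617 + 465124 + 212102)) = (sqrt((-422)**2 + 576) - 55196)*(-169625 + 696843) = (sqrt(178084 + 576) - 55196)*527218 = (sqrt(178660) - 55196)*527218 = (2*sqrt(44665) - 55196)*527218 = (-55196 + 2*sqrt(44665))*527218 = -29100324728 + 1054436*sqrt(44665)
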